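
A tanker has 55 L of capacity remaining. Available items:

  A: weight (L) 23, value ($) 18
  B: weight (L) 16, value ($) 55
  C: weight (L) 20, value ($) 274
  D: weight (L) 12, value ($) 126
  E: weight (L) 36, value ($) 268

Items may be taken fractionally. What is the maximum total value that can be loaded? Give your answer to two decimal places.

571.22

Greedy by value/weight ratio, highest first.
Order: C (274/20=13.70) > D (126/12=10.50) > E (268/36=7.44) > B (55/16=3.44) > A (18/23=0.78)
Fill: take C (20 @ 274) → take D (12 @ 126) → take 23/36 of E → 171.22; 55/55 used.
Total value = 571.22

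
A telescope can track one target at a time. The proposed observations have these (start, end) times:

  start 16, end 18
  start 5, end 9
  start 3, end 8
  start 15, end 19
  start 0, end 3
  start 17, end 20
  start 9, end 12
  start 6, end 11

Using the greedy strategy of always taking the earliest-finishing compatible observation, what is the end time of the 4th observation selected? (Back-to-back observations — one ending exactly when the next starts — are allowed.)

18

Sort by end time and greedily take each interval whose start is ≥ the last chosen end.
By end time: (0,3), (3,8), (5,9), (6,11), (9,12), (16,18), (15,19), (17,20).
Pick (0,3); next start ≥ 3 → (3,8); next start ≥ 8 → (9,12); next start ≥ 12 → (16,18).
Selected: (0,3) (3,8) (9,12) (16,18)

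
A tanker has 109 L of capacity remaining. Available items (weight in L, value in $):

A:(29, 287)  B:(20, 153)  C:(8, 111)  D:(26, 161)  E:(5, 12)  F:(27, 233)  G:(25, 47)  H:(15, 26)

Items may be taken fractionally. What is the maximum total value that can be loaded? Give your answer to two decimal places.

938.81

Sort by value per unit weight and fill in that order.
Order: C (111/8=13.88) > A (287/29=9.90) > F (233/27=8.63) > B (153/20=7.65) > D (161/26=6.19) > E (12/5=2.40) > G (47/25=1.88) > H (26/15=1.73)
Fill: take C (8 @ 111) → take A (29 @ 287) → take F (27 @ 233) → take B (20 @ 153) → take 25/26 of D → 154.81; 109/109 used.
Total value = 938.81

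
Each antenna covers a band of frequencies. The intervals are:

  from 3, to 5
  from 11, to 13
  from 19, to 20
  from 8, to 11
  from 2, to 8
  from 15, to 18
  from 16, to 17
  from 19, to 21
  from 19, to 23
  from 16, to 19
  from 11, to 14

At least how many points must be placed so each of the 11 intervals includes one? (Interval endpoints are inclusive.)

4

Process intervals by earliest right end; each time one isn't hit yet, stab at its right endpoint.
By right end: [3,5]  [2,8]  [8,11]  [11,13]  [11,14]  [16,17]  [15,18]  [16,19]  [19,20]  [19,21]  [19,23]
[3,5] uncovered → point at 5; [8,11] uncovered → point at 11; [16,17] uncovered → point at 17; [19,20] uncovered → point at 20.
Points: 5, 11, 17, 20 (4 total).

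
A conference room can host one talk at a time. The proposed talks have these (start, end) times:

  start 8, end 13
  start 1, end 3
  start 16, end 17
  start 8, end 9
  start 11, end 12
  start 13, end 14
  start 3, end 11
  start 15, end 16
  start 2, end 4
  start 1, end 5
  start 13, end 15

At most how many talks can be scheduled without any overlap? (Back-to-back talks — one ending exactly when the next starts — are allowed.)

Sorted by end: (1,3)  (2,4)  (1,5)  (8,9)  (3,11)  (11,12)  (8,13)  (13,14)  (13,15)  (15,16)  (16,17)
take (1,3); take (8,9); take (11,12); skip (8,13); take (13,14); take (15,16); take (16,17).
Selected 6 talks.

6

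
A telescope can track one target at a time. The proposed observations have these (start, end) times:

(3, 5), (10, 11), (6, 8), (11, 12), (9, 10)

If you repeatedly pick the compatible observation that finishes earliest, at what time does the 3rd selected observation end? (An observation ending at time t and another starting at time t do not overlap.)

10

Sorted by end: (3,5)  (6,8)  (9,10)  (10,11)  (11,12)
take (3,5); take (6,8); take (9,10); take (10,11); take (11,12).
Selected: (3,5) (6,8) (9,10) (10,11) (11,12)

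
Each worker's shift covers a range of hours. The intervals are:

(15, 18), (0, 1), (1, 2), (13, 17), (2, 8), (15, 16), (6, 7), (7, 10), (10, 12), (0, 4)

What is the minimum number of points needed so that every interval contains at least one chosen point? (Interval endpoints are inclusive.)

4

By right end: [0,1]  [1,2]  [0,4]  [6,7]  [2,8]  [7,10]  [10,12]  [15,16]  [13,17]  [15,18]
[0,1] uncovered → point at 1; [6,7] uncovered → point at 7; [10,12] uncovered → point at 12; [15,16] uncovered → point at 16.
Points: 1, 7, 12, 16 (4 total).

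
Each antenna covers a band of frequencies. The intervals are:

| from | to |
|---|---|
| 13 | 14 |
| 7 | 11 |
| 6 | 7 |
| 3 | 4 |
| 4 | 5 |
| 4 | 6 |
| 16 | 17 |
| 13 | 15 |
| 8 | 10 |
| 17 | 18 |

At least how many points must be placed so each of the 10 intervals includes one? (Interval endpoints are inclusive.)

5

Sort by right endpoint; whenever an interval is uncovered, place a point at its right end.
By right end: [3,4]  [4,5]  [4,6]  [6,7]  [8,10]  [7,11]  [13,14]  [13,15]  [16,17]  [17,18]
[3,4] uncovered → point at 4; [6,7] uncovered → point at 7; [8,10] uncovered → point at 10; [13,14] uncovered → point at 14; [16,17] uncovered → point at 17.
Points: 4, 7, 10, 14, 17 (5 total).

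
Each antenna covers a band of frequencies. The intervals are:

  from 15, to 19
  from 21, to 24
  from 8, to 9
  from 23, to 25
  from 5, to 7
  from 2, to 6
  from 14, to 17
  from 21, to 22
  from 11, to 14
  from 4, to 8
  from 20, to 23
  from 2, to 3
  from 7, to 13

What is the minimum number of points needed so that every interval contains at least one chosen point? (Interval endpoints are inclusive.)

7

Process intervals by earliest right end; each time one isn't hit yet, stab at its right endpoint.
By right end: [2,3]  [2,6]  [5,7]  [4,8]  [8,9]  [7,13]  [11,14]  [14,17]  [15,19]  [21,22]  [20,23]  [21,24]  [23,25]
[2,3] uncovered → point at 3; [5,7] uncovered → point at 7; [8,9] uncovered → point at 9; [11,14] uncovered → point at 14; [15,19] uncovered → point at 19; [21,22] uncovered → point at 22; [23,25] uncovered → point at 25.
Points: 3, 7, 9, 14, 19, 22, 25 (7 total).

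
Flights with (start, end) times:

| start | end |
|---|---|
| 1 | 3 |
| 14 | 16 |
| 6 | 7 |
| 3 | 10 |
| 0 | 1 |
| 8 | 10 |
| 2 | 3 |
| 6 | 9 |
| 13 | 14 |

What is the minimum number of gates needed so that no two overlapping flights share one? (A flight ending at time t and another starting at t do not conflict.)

3

Count concurrent intervals with a sweep; the peak is the room count.
Events (time:±→running): 0:+→1 1:-→0 1:+→1 2:+→2 3:-→1 3:-→0 3:+→1 6:+→2 6:+→3 … peak 3.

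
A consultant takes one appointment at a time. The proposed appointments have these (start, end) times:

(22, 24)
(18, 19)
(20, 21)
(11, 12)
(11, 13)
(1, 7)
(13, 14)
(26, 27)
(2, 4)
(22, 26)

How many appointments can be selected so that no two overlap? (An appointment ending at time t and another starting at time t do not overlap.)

7

Sort by end time and greedily take each interval whose start is ≥ the last chosen end.
Sorted by end: (2,4)  (1,7)  (11,12)  (11,13)  (13,14)  (18,19)  (20,21)  (22,24)  (22,26)  (26,27)
take (2,4); take (11,12); take (13,14); take (18,19); take (20,21); take (22,24); take (26,27).
Selected 7 appointments.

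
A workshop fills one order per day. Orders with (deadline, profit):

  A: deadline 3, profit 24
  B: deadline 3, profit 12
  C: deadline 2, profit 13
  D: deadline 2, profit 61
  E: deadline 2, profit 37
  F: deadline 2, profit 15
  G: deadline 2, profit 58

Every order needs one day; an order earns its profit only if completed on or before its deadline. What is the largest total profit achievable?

143

Profit order: D=61 G=58 E=37 A=24 F=15 C=13 B=12
Assign: D→slot 2, G→slot 1, E skipped, A→slot 3, F skipped, C skipped, B skipped.
Slots: [1:G] [2:D] [3:A]
Profit = 58 + 61 + 24 = 143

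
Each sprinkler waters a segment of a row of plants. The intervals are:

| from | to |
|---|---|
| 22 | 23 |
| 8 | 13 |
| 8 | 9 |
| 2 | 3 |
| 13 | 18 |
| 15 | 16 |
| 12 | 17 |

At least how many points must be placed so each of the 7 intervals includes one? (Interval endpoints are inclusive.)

4

Sorted: [2,3] [8,9] [8,13] [15,16] [12,17] [13,18] [22,23]
{[2,3]} hit by 3; {[8,9],[8,13]} hit by 9; {[15,16],[12,17],[13,18]} hit by 16; {[22,23]} hit by 23.
Points: 3, 9, 16, 23 (4 total).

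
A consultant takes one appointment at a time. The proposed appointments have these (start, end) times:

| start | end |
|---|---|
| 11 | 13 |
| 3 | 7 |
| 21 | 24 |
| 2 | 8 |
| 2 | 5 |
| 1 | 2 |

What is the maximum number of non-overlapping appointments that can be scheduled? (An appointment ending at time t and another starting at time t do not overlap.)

4

Order by finish time; keep every interval that doesn't clash with the previous kept one.
Sorted by end: (1,2)  (2,5)  (3,7)  (2,8)  (11,13)  (21,24)
take (1,2); take (2,5); take (11,13); take (21,24).
Selected 4 appointments.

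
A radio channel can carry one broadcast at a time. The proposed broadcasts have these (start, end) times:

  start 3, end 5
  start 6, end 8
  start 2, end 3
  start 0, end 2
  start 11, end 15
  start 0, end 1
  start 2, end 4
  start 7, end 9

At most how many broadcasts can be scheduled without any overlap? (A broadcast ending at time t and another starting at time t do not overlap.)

Sort by end time and greedily take each interval whose start is ≥ the last chosen end.
Sorted by end: (0,1)  (0,2)  (2,3)  (2,4)  (3,5)  (6,8)  (7,9)  (11,15)
take (0,1); take (2,3); take (3,5); take (6,8); skip (7,9); take (11,15).
Selected 5 broadcasts.

5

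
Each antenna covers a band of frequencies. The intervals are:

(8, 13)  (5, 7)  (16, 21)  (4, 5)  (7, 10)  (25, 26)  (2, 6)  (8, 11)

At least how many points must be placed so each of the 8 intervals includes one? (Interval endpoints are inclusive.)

4

Sort by right endpoint; whenever an interval is uncovered, place a point at its right end.
Sorted: [4,5] [2,6] [5,7] [7,10] [8,11] [8,13] [16,21] [25,26]
{[4,5],[2,6],[5,7]} hit by 5; {[7,10],[8,11],[8,13]} hit by 10; {[16,21]} hit by 21; {[25,26]} hit by 26.
Points: 5, 10, 21, 26 (4 total).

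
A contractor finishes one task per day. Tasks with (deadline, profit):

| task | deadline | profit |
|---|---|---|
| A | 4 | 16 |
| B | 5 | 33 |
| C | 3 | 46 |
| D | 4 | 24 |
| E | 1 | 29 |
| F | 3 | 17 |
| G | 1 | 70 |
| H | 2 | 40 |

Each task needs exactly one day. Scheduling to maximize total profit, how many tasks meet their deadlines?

Profit order: G=70 C=46 H=40 B=33 E=29 D=24 F=17 A=16
Assign: G→slot 1, C→slot 3, H→slot 2, B→slot 5, E skipped, D→slot 4, F skipped, A skipped.
Slots: [1:G] [2:H] [3:C] [4:D] [5:B]
5 of 8 scheduled.

5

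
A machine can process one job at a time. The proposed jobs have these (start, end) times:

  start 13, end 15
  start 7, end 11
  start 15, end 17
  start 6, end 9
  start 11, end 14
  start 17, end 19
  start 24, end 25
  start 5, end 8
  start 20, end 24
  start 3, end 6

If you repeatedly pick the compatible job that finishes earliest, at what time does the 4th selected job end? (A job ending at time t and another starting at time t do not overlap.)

17

Sort by end time and greedily take each interval whose start is ≥ the last chosen end.
Sorted by end: (3,6)  (5,8)  (6,9)  (7,11)  (11,14)  (13,15)  (15,17)  (17,19)  (20,24)  (24,25)
take (3,6); take (6,9); skip (7,11); take (11,14); skip (13,15); take (15,17); take (17,19); take (20,24); take (24,25).
Selected: (3,6) (6,9) (11,14) (15,17) (17,19) (20,24) (24,25)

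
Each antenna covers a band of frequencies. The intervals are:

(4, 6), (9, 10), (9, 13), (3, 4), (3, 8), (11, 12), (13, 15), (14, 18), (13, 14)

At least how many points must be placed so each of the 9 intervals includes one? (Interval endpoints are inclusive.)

4

Sort by right endpoint; whenever an interval is uncovered, place a point at its right end.
By right end: [3,4]  [4,6]  [3,8]  [9,10]  [11,12]  [9,13]  [13,14]  [13,15]  [14,18]
[3,4] uncovered → point at 4; [9,10] uncovered → point at 10; [11,12] uncovered → point at 12; [13,14] uncovered → point at 14.
Points: 4, 10, 12, 14 (4 total).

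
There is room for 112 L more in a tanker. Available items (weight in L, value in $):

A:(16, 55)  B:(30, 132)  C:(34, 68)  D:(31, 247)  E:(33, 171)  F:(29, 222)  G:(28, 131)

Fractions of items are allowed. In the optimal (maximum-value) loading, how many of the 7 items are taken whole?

Sort by value per unit weight and fill in that order.
Order: D (247/31=7.97) > F (222/29=7.66) > E (171/33=5.18) > G (131/28=4.68) > B (132/30=4.40) > A (55/16=3.44) > C (68/34=2.00)
Fill: take D (31 @ 247) → take F (29 @ 222) → take E (33 @ 171) → take 19/28 of G → 88.89; 112/112 used.
3 item(s) taken whole; one partial (take 19/28 of G).

3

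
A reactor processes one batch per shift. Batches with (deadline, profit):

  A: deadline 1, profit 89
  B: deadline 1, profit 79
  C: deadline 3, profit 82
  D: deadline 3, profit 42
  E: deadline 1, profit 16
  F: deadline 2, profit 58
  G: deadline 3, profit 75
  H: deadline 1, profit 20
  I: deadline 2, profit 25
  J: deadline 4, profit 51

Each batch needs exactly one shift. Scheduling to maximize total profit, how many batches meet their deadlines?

Profit order: A=89 C=82 B=79 G=75 F=58 J=51 D=42 I=25 H=20 E=16
Assign: A→slot 1, C→slot 3, B skipped, G→slot 2, F skipped, J→slot 4, D skipped, I skipped, H skipped, E skipped.
Slots: [1:A] [2:G] [3:C] [4:J]
4 of 10 scheduled.

4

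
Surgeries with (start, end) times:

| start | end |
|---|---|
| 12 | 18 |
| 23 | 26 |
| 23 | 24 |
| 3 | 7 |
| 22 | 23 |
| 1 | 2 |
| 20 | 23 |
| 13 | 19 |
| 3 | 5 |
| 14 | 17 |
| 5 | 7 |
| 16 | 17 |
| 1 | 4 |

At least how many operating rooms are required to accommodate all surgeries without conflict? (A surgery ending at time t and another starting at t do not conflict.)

starts: [1, 1, 3, 3, 5, 12, 13, 14, 16, 20, 22, 23, 23]
ends:   [2, 4, 5, 7, 7, 17, 17, 18, 19, 23, 23, 24, 26]
s1→1 s1→2 e2→1 s3→2 s3→3 e4→2 e5→1 s5→2 e7→1 e7→0 s12→1 s13→2 s14→3 s16→4  — peak 4.

4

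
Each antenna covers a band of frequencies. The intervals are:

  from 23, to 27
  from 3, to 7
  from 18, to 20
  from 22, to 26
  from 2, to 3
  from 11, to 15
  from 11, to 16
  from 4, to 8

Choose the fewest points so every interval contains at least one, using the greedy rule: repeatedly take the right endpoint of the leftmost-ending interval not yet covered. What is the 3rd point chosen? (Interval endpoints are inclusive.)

Process intervals by earliest right end; each time one isn't hit yet, stab at its right endpoint.
By right end: [2,3]  [3,7]  [4,8]  [11,15]  [11,16]  [18,20]  [22,26]  [23,27]
[2,3] uncovered → point at 3; [4,8] uncovered → point at 8; [11,15] uncovered → point at 15; [18,20] uncovered → point at 20; [22,26] uncovered → point at 26.
Points: 3, 8, 15, 20, 26 (5 total).

15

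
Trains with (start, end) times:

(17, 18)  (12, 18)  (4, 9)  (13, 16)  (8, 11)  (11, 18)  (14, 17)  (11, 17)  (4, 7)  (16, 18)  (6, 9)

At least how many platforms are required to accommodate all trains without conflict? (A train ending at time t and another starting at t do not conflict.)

5

The answer is the maximum number of intervals overlapping at any instant.
starts: [4, 4, 6, 8, 11, 11, 12, 13, 14, 16, 17]
ends:   [7, 9, 9, 11, 16, 17, 17, 18, 18, 18, 18]
s4→1 s4→2 s6→3 e7→2 s8→3 e9→2 e9→1 e11→0 s11→1 s11→2 s12→3 s13→4 s14→5  — peak 5.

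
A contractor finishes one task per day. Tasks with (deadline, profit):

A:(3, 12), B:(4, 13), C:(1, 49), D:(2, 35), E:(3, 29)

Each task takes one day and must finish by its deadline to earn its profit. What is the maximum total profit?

126

Profit order: C=49 D=35 E=29 B=13 A=12
Assign: C→slot 1, D→slot 2, E→slot 3, B→slot 4, A skipped.
Slots: [1:C] [2:D] [3:E] [4:B]
Profit = 49 + 35 + 29 + 13 = 126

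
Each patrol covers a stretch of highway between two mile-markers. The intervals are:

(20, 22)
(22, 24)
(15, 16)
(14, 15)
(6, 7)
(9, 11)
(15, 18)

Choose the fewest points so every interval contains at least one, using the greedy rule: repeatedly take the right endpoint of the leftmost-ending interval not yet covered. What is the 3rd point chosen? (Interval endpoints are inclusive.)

15

Sort by right endpoint; whenever an interval is uncovered, place a point at its right end.
By right end: [6,7]  [9,11]  [14,15]  [15,16]  [15,18]  [20,22]  [22,24]
[6,7] uncovered → point at 7; [9,11] uncovered → point at 11; [14,15] uncovered → point at 15; [20,22] uncovered → point at 22.
Points: 7, 11, 15, 22 (4 total).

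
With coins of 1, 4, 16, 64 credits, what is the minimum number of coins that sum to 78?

78 − 1×64→14 − 3×4→2 − 2×1→0
Total coins = 1 + 3 + 2 = 6

6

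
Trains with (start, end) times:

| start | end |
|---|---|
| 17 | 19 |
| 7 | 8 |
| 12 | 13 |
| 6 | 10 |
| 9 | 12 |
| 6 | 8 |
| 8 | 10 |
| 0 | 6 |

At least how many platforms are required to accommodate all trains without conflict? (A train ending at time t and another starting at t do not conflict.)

The answer is the maximum number of intervals overlapping at any instant.
starts: [0, 6, 6, 7, 8, 9, 12, 17]
ends:   [6, 8, 8, 10, 10, 12, 13, 19]
s0→1 e6→0 s6→1 s6→2 s7→3  — peak 3.

3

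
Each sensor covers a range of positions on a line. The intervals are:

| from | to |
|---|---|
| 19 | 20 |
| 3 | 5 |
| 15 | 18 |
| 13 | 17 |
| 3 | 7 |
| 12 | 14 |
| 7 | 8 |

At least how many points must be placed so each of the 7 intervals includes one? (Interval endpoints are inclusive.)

5

By right end: [3,5]  [3,7]  [7,8]  [12,14]  [13,17]  [15,18]  [19,20]
[3,5] uncovered → point at 5; [7,8] uncovered → point at 8; [12,14] uncovered → point at 14; [15,18] uncovered → point at 18; [19,20] uncovered → point at 20.
Points: 5, 8, 14, 18, 20 (5 total).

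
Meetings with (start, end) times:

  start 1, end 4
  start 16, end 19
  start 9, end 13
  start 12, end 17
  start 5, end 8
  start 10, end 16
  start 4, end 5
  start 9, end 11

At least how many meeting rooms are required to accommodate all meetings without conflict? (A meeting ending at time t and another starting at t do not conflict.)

Count concurrent intervals with a sweep; the peak is the room count.
Events (time:±→running): 1:+→1 4:-→0 4:+→1 5:-→0 5:+→1 8:-→0 9:+→1 9:+→2 10:+→3 … peak 3.

3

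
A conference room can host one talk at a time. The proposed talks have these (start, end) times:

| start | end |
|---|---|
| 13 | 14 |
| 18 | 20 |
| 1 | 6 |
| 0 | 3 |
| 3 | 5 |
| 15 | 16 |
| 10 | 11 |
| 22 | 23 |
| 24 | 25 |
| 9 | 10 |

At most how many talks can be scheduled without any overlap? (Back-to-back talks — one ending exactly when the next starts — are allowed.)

9

By end time: (0,3), (3,5), (1,6), (9,10), (10,11), (13,14), (15,16), (18,20), (22,23), (24,25).
Pick (0,3); next start ≥ 3 → (3,5); next start ≥ 5 → (9,10); next start ≥ 10 → (10,11); next start ≥ 11 → (13,14); next start ≥ 14 → (15,16); next start ≥ 16 → (18,20); next start ≥ 20 → (22,23); next start ≥ 23 → (24,25).
Selected 9 talks.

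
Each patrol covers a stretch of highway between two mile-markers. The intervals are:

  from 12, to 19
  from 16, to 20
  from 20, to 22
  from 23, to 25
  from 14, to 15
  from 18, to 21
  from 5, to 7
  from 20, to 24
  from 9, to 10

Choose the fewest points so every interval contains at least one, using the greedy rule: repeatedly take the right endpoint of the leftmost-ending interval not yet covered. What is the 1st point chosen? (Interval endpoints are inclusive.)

7

Sort by right endpoint; whenever an interval is uncovered, place a point at its right end.
Sorted: [5,7] [9,10] [14,15] [12,19] [16,20] [18,21] [20,22] [20,24] [23,25]
{[5,7]} hit by 7; {[9,10]} hit by 10; {[14,15],[12,19]} hit by 15; {[16,20],[18,21],[20,22],[20,24]} hit by 20; {[23,25]} hit by 25.
Points: 7, 10, 15, 20, 25 (5 total).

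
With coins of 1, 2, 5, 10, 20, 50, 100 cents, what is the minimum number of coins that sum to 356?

356 = 3×100 + 1×50 + 1×5 + 1×1
Total coins = 3 + 1 + 1 + 1 = 6

6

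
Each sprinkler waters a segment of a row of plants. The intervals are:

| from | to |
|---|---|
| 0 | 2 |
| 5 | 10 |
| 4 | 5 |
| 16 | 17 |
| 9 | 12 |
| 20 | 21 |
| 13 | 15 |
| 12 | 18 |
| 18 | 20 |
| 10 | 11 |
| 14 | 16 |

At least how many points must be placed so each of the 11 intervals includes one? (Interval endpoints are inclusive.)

Process intervals by earliest right end; each time one isn't hit yet, stab at its right endpoint.
Sorted: [0,2] [4,5] [5,10] [10,11] [9,12] [13,15] [14,16] [16,17] [12,18] [18,20] [20,21]
{[0,2]} hit by 2; {[4,5],[5,10]} hit by 5; {[10,11],[9,12]} hit by 11; {[13,15],[14,16]} hit by 15; {[16,17],[12,18]} hit by 17; {[18,20],[20,21]} hit by 20.
Points: 2, 5, 11, 15, 17, 20 (6 total).

6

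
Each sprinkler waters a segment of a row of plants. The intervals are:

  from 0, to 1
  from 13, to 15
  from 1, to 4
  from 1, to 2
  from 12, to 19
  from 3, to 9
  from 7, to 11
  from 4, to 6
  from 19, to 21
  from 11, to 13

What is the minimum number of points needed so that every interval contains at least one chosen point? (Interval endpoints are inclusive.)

5

Sorted: [0,1] [1,2] [1,4] [4,6] [3,9] [7,11] [11,13] [13,15] [12,19] [19,21]
{[0,1],[1,2],[1,4]} hit by 1; {[4,6],[3,9]} hit by 6; {[7,11],[11,13]} hit by 11; {[13,15],[12,19]} hit by 15; {[19,21]} hit by 21.
Points: 1, 6, 11, 15, 21 (5 total).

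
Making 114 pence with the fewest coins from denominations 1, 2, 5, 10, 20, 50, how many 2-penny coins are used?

Use the largest denomination that fits, subtract, and repeat.
114 = 2×50 + 1×10 + 2×2
Count of 2: 2

2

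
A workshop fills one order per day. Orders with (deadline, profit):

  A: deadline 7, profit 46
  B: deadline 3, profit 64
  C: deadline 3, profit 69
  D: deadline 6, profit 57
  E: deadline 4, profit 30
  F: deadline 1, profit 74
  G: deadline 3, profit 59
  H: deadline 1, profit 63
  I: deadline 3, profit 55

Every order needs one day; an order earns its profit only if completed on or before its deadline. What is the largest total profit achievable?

Take jobs in profit order; each goes to the latest open slot no later than its deadline.
Profit order: F=74 C=69 B=64 H=63 G=59 D=57 I=55 A=46 E=30
Assign: F→slot 1, C→slot 3, B→slot 2, H skipped, G skipped, D→slot 6, I skipped, A→slot 7, E→slot 4.
Slots: [1:F] [2:B] [3:C] [4:E] [6:D] [7:A]
Profit = 74 + 64 + 69 + 30 + 57 + 46 = 340

340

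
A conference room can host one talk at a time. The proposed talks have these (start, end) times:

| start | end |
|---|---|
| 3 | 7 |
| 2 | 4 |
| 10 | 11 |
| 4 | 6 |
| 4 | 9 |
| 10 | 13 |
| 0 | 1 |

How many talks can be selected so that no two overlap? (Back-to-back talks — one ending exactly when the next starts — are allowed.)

4

Order by finish time; keep every interval that doesn't clash with the previous kept one.
By end time: (0,1), (2,4), (4,6), (3,7), (4,9), (10,11), (10,13).
Pick (0,1); next start ≥ 1 → (2,4); next start ≥ 4 → (4,6); next start ≥ 6 → (10,11).
Selected 4 talks.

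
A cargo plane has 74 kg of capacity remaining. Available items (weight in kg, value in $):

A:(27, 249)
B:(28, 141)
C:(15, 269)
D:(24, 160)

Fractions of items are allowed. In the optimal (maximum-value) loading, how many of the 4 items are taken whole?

3

Greedy by value/weight ratio, highest first.
Order: C (269/15=17.93) > A (249/27=9.22) > D (160/24=6.67) > B (141/28=5.04)
Fill: take C (15 @ 269) → take A (27 @ 249) → take D (24 @ 160) → take 8/28 of B → 40.29; 74/74 used.
3 item(s) taken whole; one partial (take 8/28 of B).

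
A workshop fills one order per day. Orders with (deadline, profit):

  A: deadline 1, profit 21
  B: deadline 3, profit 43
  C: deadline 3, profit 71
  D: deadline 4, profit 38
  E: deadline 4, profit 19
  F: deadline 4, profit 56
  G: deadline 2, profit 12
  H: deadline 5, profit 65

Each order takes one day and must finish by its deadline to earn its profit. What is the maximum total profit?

273

Take jobs in profit order; each goes to the latest open slot no later than its deadline.
By profit: C(d3,71), H(d5,65), F(d4,56), B(d3,43), D(d4,38), A(d1,21), E(d4,19), G(d2,12)
C→slot 3; H→slot 5; F→slot 4; B→slot 2; D→slot 1; A skipped; E skipped; G skipped.
Profit = 38 + 43 + 71 + 56 + 65 = 273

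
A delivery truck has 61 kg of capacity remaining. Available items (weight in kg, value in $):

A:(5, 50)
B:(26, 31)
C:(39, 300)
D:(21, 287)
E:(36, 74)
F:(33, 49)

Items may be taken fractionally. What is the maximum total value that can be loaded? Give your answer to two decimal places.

Greedy by value/weight ratio, highest first.
Ratios (sorted): D 13.67, A 10.00, C 7.69, E 2.06, F 1.48, B 1.19
take D (21 @ 287); take A (5 @ 50); take 35/39 of C → 269.23. Capacity used 61/61.
Total value = 606.23

606.23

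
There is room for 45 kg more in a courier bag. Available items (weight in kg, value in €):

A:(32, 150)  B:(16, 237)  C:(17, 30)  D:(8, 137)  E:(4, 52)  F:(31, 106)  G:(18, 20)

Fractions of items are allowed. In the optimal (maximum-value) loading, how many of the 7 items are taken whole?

3

Order: D (137/8=17.12) > B (237/16=14.81) > E (52/4=13.00) > A (150/32=4.69) > F (106/31=3.42) > C (30/17=1.76) > G (20/18=1.11)
Fill: take D (8 @ 137) → take B (16 @ 237) → take E (4 @ 52) → take 17/32 of A → 79.69; 45/45 used.
3 item(s) taken whole; one partial (take 17/32 of A).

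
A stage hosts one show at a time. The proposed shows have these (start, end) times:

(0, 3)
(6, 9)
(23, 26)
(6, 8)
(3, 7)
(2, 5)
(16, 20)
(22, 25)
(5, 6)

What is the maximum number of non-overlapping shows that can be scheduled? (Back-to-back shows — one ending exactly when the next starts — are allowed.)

5

Greedy by earliest finish: after sorting by end time, pick each interval compatible with the last pick.
By end time: (0,3), (2,5), (5,6), (3,7), (6,8), (6,9), (16,20), (22,25), (23,26).
Pick (0,3); next start ≥ 3 → (5,6); next start ≥ 6 → (6,8); next start ≥ 8 → (16,20); next start ≥ 20 → (22,25).
Selected 5 shows.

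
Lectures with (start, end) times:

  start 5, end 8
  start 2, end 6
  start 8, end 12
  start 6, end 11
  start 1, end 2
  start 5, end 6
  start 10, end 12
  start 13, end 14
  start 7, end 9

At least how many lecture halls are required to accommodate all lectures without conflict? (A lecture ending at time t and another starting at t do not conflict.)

The answer is the maximum number of intervals overlapping at any instant.
starts: [1, 2, 5, 5, 6, 7, 8, 10, 13]
ends:   [2, 6, 6, 8, 9, 11, 12, 12, 14]
s1→1 e2→0 s2→1 s5→2 s5→3  — peak 3.

3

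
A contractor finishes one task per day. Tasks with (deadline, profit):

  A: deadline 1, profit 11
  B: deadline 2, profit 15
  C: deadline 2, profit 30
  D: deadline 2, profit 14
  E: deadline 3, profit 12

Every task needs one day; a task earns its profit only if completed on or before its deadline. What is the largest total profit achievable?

57

Sort by profit descending; place each in the latest free slot ≤ its deadline.
Profit order: C=30 B=15 D=14 E=12 A=11
Assign: C→slot 2, B→slot 1, D skipped, E→slot 3, A skipped.
Slots: [1:B] [2:C] [3:E]
Profit = 15 + 30 + 12 = 57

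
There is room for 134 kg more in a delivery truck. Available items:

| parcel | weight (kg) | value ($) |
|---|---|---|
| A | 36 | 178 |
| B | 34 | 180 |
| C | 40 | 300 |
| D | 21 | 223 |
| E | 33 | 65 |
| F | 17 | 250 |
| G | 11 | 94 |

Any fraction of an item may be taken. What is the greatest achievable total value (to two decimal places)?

1101.39

Sort by value per unit weight and fill in that order.
Ratios (sorted): F 14.71, D 10.62, G 8.55, C 7.50, B 5.29, A 4.94, E 1.97
take F (17 @ 250); take D (21 @ 223); take G (11 @ 94); take C (40 @ 300); take B (34 @ 180); take 11/36 of A → 54.39. Capacity used 134/134.
Total value = 1101.39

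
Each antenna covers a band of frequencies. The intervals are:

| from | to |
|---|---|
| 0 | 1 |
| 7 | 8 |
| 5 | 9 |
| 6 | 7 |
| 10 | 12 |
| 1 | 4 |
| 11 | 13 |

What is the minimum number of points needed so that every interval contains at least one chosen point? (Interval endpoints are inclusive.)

By right end: [0,1]  [1,4]  [6,7]  [7,8]  [5,9]  [10,12]  [11,13]
[0,1] uncovered → point at 1; [6,7] uncovered → point at 7; [10,12] uncovered → point at 12.
Points: 1, 7, 12 (3 total).

3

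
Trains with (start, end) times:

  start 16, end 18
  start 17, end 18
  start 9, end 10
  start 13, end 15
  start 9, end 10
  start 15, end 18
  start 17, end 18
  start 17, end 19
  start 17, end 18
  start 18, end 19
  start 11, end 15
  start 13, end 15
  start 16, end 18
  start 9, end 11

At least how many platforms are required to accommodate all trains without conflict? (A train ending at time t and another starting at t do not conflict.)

7

Count concurrent intervals with a sweep; the peak is the room count.
starts: [9, 9, 9, 11, 13, 13, 15, 16, 16, 17, 17, 17, 17, 18]
ends:   [10, 10, 11, 15, 15, 15, 18, 18, 18, 18, 18, 18, 19, 19]
s9→1 s9→2 s9→3 e10→2 e10→1 e11→0 s11→1 s13→2 s13→3 e15→2 e15→1 e15→0 s15→1 s16→2 s16→3 s17→4 s17→5 s17→6 s17→7  — peak 7.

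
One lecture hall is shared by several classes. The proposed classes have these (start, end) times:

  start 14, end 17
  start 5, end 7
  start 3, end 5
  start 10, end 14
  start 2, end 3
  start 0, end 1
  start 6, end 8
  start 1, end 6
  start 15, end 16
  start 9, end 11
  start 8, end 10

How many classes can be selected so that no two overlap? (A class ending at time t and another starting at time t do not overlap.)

Sorted by end: (0,1)  (2,3)  (3,5)  (1,6)  (5,7)  (6,8)  (8,10)  (9,11)  (10,14)  (15,16)  (14,17)
take (0,1); take (2,3); take (3,5); take (5,7); take (8,10); take (10,14); take (15,16); skip (14,17).
Selected 7 classes.

7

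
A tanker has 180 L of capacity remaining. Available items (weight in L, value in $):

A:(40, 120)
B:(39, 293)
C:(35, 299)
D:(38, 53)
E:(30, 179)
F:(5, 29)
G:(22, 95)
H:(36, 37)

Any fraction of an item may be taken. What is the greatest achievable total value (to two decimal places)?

Sort by value per unit weight and fill in that order.
Order: C (299/35=8.54) > B (293/39=7.51) > E (179/30=5.97) > F (29/5=5.80) > G (95/22=4.32) > A (120/40=3.00) > D (53/38=1.39) > H (37/36=1.03)
Fill: take C (35 @ 299) → take B (39 @ 293) → take E (30 @ 179) → take F (5 @ 29) → take G (22 @ 95) → take A (40 @ 120) → take 9/38 of D → 12.55; 180/180 used.
Total value = 1027.55

1027.55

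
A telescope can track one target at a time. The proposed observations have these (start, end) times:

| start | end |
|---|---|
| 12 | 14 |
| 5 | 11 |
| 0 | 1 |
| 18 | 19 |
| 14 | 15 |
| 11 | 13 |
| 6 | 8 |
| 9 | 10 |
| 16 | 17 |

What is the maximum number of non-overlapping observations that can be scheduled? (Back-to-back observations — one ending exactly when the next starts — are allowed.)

7

Greedy by earliest finish: after sorting by end time, pick each interval compatible with the last pick.
Sorted by end: (0,1)  (6,8)  (9,10)  (5,11)  (11,13)  (12,14)  (14,15)  (16,17)  (18,19)
take (0,1); take (6,8); take (9,10); take (11,13); take (14,15); take (16,17); take (18,19).
Selected 7 observations.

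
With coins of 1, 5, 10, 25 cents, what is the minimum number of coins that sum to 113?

8

113 = 4×25 + 1×10 + 3×1
Total coins = 4 + 1 + 3 = 8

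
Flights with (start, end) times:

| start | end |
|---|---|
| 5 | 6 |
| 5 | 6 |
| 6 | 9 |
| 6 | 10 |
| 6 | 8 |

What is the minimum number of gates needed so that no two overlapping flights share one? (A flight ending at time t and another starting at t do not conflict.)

The answer is the maximum number of intervals overlapping at any instant.
starts: [5, 5, 6, 6, 6]
ends:   [6, 6, 8, 9, 10]
s5→1 s5→2 e6→1 e6→0 s6→1 s6→2 s6→3  — peak 3.

3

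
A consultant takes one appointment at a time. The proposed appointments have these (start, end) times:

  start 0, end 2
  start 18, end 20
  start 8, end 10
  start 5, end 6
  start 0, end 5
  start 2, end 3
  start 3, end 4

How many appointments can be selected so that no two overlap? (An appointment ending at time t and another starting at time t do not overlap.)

6

Sorted by end: (0,2)  (2,3)  (3,4)  (0,5)  (5,6)  (8,10)  (18,20)
take (0,2); take (2,3); take (3,4); skip (0,5); take (5,6); take (8,10); take (18,20).
Selected 6 appointments.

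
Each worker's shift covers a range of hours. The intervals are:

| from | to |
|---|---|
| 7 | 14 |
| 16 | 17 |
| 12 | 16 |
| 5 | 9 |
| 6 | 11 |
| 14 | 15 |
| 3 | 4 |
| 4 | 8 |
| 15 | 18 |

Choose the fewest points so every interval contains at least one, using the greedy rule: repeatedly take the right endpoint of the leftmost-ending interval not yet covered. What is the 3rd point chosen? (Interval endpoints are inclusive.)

Sorted: [3,4] [4,8] [5,9] [6,11] [7,14] [14,15] [12,16] [16,17] [15,18]
{[3,4],[4,8]} hit by 4; {[5,9],[6,11],[7,14]} hit by 9; {[14,15],[12,16]} hit by 15; {[16,17],[15,18]} hit by 17.
Points: 4, 9, 15, 17 (4 total).

15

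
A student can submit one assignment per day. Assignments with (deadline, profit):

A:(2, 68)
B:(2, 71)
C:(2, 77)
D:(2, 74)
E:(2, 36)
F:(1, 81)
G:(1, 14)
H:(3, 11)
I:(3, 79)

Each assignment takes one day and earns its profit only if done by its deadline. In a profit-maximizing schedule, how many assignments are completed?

By profit: F(d1,81), I(d3,79), C(d2,77), D(d2,74), B(d2,71), A(d2,68), E(d2,36), G(d1,14), H(d3,11)
F→slot 1; I→slot 3; C→slot 2; D skipped; B skipped; A skipped; E skipped; G skipped; H skipped.
3 of 9 scheduled.

3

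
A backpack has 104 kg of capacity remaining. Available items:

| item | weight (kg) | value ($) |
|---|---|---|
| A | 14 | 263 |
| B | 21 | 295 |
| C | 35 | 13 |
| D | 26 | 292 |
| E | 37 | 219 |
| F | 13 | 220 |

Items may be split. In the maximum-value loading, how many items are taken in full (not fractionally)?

Sort by value per unit weight and fill in that order.
Order: A (263/14=18.79) > F (220/13=16.92) > B (295/21=14.05) > D (292/26=11.23) > E (219/37=5.92) > C (13/35=0.37)
Fill: take A (14 @ 263) → take F (13 @ 220) → take B (21 @ 295) → take D (26 @ 292) → take 30/37 of E → 177.57; 104/104 used.
4 item(s) taken whole; one partial (take 30/37 of E).

4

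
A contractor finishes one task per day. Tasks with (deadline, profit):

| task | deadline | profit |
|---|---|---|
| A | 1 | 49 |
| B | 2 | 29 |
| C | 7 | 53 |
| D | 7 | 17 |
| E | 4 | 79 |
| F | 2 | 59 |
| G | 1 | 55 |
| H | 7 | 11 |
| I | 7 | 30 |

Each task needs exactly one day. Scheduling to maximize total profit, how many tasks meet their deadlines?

7

Sort by profit descending; place each in the latest free slot ≤ its deadline.
Profit order: E=79 F=59 G=55 C=53 A=49 I=30 B=29 D=17 H=11
Assign: E→slot 4, F→slot 2, G→slot 1, C→slot 7, A skipped, I→slot 6, B skipped, D→slot 5, H→slot 3.
Slots: [1:G] [2:F] [3:H] [4:E] [5:D] [6:I] [7:C]
7 of 9 scheduled.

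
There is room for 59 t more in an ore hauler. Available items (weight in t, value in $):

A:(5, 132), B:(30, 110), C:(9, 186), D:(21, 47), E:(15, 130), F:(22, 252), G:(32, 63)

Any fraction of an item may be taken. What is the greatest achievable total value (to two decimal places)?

Ratios (sorted): A 26.40, C 20.67, F 11.45, E 8.67, B 3.67, D 2.24, G 1.97
take A (5 @ 132); take C (9 @ 186); take F (22 @ 252); take E (15 @ 130); take 8/30 of B → 29.33. Capacity used 59/59.
Total value = 729.33

729.33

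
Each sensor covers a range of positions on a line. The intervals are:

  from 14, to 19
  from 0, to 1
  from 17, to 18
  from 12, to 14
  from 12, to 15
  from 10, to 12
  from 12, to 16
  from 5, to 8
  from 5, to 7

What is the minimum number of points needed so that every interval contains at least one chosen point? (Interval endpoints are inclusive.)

4

By right end: [0,1]  [5,7]  [5,8]  [10,12]  [12,14]  [12,15]  [12,16]  [17,18]  [14,19]
[0,1] uncovered → point at 1; [5,7] uncovered → point at 7; [10,12] uncovered → point at 12; [17,18] uncovered → point at 18.
Points: 1, 7, 12, 18 (4 total).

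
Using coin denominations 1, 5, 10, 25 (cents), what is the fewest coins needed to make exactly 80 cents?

4

80 = 3×25 + 1×5
Total coins = 3 + 1 = 4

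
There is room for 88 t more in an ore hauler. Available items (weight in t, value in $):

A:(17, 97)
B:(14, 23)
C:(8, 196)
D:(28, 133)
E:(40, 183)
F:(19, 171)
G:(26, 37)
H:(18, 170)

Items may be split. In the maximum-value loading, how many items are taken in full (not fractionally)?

Greedy by value/weight ratio, highest first.
Ratios (sorted): C 24.50, H 9.44, F 9.00, A 5.71, D 4.75, E 4.58, B 1.64, G 1.42
take C (8 @ 196); take H (18 @ 170); take F (19 @ 171); take A (17 @ 97); take 26/28 of D → 123.50. Capacity used 88/88.
4 item(s) taken whole; one partial (take 26/28 of D).

4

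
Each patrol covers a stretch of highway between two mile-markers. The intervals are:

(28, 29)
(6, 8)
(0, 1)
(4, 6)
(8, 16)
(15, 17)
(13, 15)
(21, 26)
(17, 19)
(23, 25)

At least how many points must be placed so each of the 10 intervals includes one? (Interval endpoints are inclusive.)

6

Process intervals by earliest right end; each time one isn't hit yet, stab at its right endpoint.
Sorted: [0,1] [4,6] [6,8] [13,15] [8,16] [15,17] [17,19] [23,25] [21,26] [28,29]
{[0,1]} hit by 1; {[4,6],[6,8]} hit by 6; {[13,15],[8,16],[15,17]} hit by 15; {[17,19]} hit by 19; {[23,25],[21,26]} hit by 25; {[28,29]} hit by 29.
Points: 1, 6, 15, 19, 25, 29 (6 total).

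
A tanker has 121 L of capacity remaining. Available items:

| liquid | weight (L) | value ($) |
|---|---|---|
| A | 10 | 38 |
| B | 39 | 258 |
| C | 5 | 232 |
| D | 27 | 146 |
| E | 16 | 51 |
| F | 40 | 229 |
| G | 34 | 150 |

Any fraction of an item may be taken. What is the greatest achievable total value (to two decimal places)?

909.12

Order: C (232/5=46.40) > B (258/39=6.62) > F (229/40=5.72) > D (146/27=5.41) > G (150/34=4.41) > A (38/10=3.80) > E (51/16=3.19)
Fill: take C (5 @ 232) → take B (39 @ 258) → take F (40 @ 229) → take D (27 @ 146) → take 10/34 of G → 44.12; 121/121 used.
Total value = 909.12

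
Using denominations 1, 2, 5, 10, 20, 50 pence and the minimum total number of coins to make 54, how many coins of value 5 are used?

0

54 = 1×50 + 2×2
Count of 5: 0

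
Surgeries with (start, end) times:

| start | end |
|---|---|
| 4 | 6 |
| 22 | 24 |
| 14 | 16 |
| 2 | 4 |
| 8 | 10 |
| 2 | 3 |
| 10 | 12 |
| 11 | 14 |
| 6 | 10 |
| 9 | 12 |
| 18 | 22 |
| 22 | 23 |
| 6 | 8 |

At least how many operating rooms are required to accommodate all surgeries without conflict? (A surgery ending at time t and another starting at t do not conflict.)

3

The answer is the maximum number of intervals overlapping at any instant.
starts: [2, 2, 4, 6, 6, 8, 9, 10, 11, 14, 18, 22, 22]
ends:   [3, 4, 6, 8, 10, 10, 12, 12, 14, 16, 22, 23, 24]
s2→1 s2→2 e3→1 e4→0 s4→1 e6→0 s6→1 s6→2 e8→1 s8→2 s9→3  — peak 3.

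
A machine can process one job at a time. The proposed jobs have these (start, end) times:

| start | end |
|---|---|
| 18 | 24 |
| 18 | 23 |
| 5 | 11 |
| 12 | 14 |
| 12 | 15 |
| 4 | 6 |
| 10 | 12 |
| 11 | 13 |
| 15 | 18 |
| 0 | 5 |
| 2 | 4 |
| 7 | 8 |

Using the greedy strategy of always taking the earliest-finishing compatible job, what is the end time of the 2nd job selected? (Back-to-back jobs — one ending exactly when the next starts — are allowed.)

Greedy by earliest finish: after sorting by end time, pick each interval compatible with the last pick.
Sorted by end: (2,4)  (0,5)  (4,6)  (7,8)  (5,11)  (10,12)  (11,13)  (12,14)  (12,15)  (15,18)  (18,23)  (18,24)
take (2,4); take (4,6); take (7,8); take (10,12); skip (11,13); take (12,14); skip (12,15); take (15,18); take (18,23).
Selected: (2,4) (4,6) (7,8) (10,12) (12,14) (15,18) (18,23)

6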